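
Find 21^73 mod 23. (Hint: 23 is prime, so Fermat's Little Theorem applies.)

Step 1: Since 23 is prime, by Fermat's Little Theorem: 21^22 = 1 (mod 23).
Step 2: Reduce exponent: 73 mod 22 = 7.
Step 3: So 21^73 = 21^7 (mod 23).
Step 4: 21^7 mod 23 = 10.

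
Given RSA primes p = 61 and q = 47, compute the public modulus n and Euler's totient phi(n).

Step 1: n = p * q = 61 * 47 = 2867.
Step 2: phi(n) = (p-1)(q-1) = 60 * 46 = 2760.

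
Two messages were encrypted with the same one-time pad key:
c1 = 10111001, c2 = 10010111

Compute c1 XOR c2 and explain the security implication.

Step 1: c1 XOR c2 = (m1 XOR k) XOR (m2 XOR k).
Step 2: By XOR associativity/commutativity: = m1 XOR m2 XOR k XOR k = m1 XOR m2.
Step 3: 10111001 XOR 10010111 = 00101110 = 46.
Step 4: The key cancels out! An attacker learns m1 XOR m2 = 46, revealing the relationship between plaintexts.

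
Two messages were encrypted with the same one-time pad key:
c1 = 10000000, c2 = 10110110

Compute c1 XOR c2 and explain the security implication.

Step 1: c1 XOR c2 = (m1 XOR k) XOR (m2 XOR k).
Step 2: By XOR associativity/commutativity: = m1 XOR m2 XOR k XOR k = m1 XOR m2.
Step 3: 10000000 XOR 10110110 = 00110110 = 54.
Step 4: The key cancels out! An attacker learns m1 XOR m2 = 54, revealing the relationship between plaintexts.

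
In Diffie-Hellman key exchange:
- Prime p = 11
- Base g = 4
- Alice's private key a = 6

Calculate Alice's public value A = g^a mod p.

Step 1: A = g^a mod p = 4^6 mod 11.
  4^1 mod 11 = 4
  4^2 mod 11 = (4 * 4) mod 11 = 5
  4^3 mod 11 = (5 * 4) mod 11 = 9
  4^4 mod 11 = (9 * 4) mod 11 = 3
  4^5 mod 11 = (3 * 4) mod 11 = 1
  4^6 mod 11 = (1 * 4) mod 11 = 4
Result: A = 4.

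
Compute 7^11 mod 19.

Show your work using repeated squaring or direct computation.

Step 1: Compute 7^11 mod 19 step by step, reducing modulo 19 at each step.
  7^1 mod 19 = 7
  7^2 mod 19 = (7 * 7) mod 19 = 11
  7^3 mod 19 = (11 * 7) mod 19 = 1
  7^4 mod 19 = (1 * 7) mod 19 = 7
  7^5 mod 19 = (7 * 7) mod 19 = 11
  7^6 mod 19 = (11 * 7) mod 19 = 1
  7^7 mod 19 = (1 * 7) mod 19 = 7
  7^8 mod 19 = (7 * 7) mod 19 = 11
  7^9 mod 19 = (11 * 7) mod 19 = 1
  7^10 mod 19 = (1 * 7) mod 19 = 7
  7^11 mod 19 = (7 * 7) mod 19 = 11
Step 2: Result = 11.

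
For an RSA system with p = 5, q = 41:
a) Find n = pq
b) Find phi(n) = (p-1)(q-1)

Step 1: n = p * q = 5 * 41 = 205.
Step 2: phi(n) = (p-1)(q-1) = 4 * 40 = 160.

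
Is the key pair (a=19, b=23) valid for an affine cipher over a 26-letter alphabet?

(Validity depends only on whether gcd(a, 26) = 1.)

Step 1: Compute gcd(19, 26).
Step 2: gcd(19, 26) = 1.
Since gcd = 1, 19 is coprime with 26, so it is a valid key.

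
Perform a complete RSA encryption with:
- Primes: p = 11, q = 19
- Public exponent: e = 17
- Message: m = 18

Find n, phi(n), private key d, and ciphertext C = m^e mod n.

Step 1: n = 11 * 19 = 209.
Step 2: phi(n) = (11-1)(19-1) = 10 * 18 = 180.
Step 3: Find d = 17^(-1) mod 180 = 53.
  Verify: 17 * 53 = 901 = 1 (mod 180).
Step 4: C = 18^17 mod 209 = 94.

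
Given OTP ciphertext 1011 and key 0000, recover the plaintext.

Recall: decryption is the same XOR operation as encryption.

Step 1: XOR ciphertext with key:
  Ciphertext: 1011
  Key:        0000
  XOR:        1011
Step 2: Plaintext = 1011 = 11 in decimal.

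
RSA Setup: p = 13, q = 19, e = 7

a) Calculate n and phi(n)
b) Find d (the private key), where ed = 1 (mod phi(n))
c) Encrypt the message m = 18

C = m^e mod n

Step 1: n = 13 * 19 = 247.
Step 2: phi(n) = (13-1)(19-1) = 12 * 18 = 216.
Step 3: Find d = 7^(-1) mod 216 = 31.
  Verify: 7 * 31 = 217 = 1 (mod 216).
Step 4: C = 18^7 mod 247 = 151.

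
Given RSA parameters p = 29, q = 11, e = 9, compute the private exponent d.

Step 1: n = 29 * 11 = 319.
Step 2: phi(n) = 28 * 10 = 280.
Step 3: Find d such that 9 * d = 1 (mod 280).
Step 4: d = 9^(-1) mod 280 = 249.
Verification: 9 * 249 = 2241 = 8 * 280 + 1.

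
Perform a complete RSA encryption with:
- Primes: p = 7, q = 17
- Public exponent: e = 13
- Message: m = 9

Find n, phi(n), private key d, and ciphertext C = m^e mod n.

Step 1: n = 7 * 17 = 119.
Step 2: phi(n) = (7-1)(17-1) = 6 * 16 = 96.
Step 3: Find d = 13^(-1) mod 96 = 37.
  Verify: 13 * 37 = 481 = 1 (mod 96).
Step 4: C = 9^13 mod 119 = 93.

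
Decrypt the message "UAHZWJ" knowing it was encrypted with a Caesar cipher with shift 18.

Step 1: Reverse the shift by subtracting 18 from each letter position.
  U (position 20) -> position (20-18) mod 26 = 2 -> C
  A (position 0) -> position (0-18) mod 26 = 8 -> I
  H (position 7) -> position (7-18) mod 26 = 15 -> P
  Z (position 25) -> position (25-18) mod 26 = 7 -> H
  W (position 22) -> position (22-18) mod 26 = 4 -> E
  J (position 9) -> position (9-18) mod 26 = 17 -> R
Decrypted message: CIPHER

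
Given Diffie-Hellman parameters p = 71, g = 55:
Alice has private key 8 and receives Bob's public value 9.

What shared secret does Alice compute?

Step 1: s = B^a mod p = 9^8 mod 71.
  9^1 mod 71 = 9
  9^2 mod 71 = (9 * 9) mod 71 = 10
  9^3 mod 71 = (10 * 9) mod 71 = 19
  9^4 mod 71 = (19 * 9) mod 71 = 29
  9^5 mod 71 = (29 * 9) mod 71 = 48
  9^6 mod 71 = (48 * 9) mod 71 = 6
  9^7 mod 71 = (6 * 9) mod 71 = 54
  9^8 mod 71 = (54 * 9) mod 71 = 60
Result: shared secret = 60.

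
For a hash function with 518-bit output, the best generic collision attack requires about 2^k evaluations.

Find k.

Step 1: The hash has a 518-bit output.
Step 2: Collision resistance means it should be infeasible to find any x != y with h(x) = h(y).
By the birthday bound, a generic collision search succeeds after about sqrt(2^518) = 2^(518/2) = 2^259 evaluations.
Step 3: Security level = 259 bits.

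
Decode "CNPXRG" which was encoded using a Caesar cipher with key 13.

Step 1: Reverse the shift by subtracting 13 from each letter position.
  C (position 2) -> position (2-13) mod 26 = 15 -> P
  N (position 13) -> position (13-13) mod 26 = 0 -> A
  P (position 15) -> position (15-13) mod 26 = 2 -> C
  X (position 23) -> position (23-13) mod 26 = 10 -> K
  R (position 17) -> position (17-13) mod 26 = 4 -> E
  G (position 6) -> position (6-13) mod 26 = 19 -> T
Decrypted message: PACKET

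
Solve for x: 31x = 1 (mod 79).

Step 1: We need x such that 31 * x = 1 (mod 79).
Step 2: Using the extended Euclidean algorithm or trial:
  31 * 51 = 1581 = 20 * 79 + 1.
Step 3: Since 1581 mod 79 = 1, the inverse is x = 51.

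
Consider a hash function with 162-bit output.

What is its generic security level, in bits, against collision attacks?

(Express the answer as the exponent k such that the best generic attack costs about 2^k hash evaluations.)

Step 1: The hash has a 162-bit output.
Step 2: Collision resistance means it should be infeasible to find any x != y with h(x) = h(y).
By the birthday bound, a generic collision search succeeds after about sqrt(2^162) = 2^(162/2) = 2^81 evaluations.
Step 3: Security level = 81 bits.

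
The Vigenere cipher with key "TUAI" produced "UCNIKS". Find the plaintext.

Step 1: Extend key: TUAITU
Step 2: Decrypt each letter (c - k) mod 26:
  U(20) - T(19) = (20-19) mod 26 = 1 = B
  C(2) - U(20) = (2-20) mod 26 = 8 = I
  N(13) - A(0) = (13-0) mod 26 = 13 = N
  I(8) - I(8) = (8-8) mod 26 = 0 = A
  K(10) - T(19) = (10-19) mod 26 = 17 = R
  S(18) - U(20) = (18-20) mod 26 = 24 = Y
Plaintext: BINARY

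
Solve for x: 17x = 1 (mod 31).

Step 1: We need x such that 17 * x = 1 (mod 31).
Step 2: Using the extended Euclidean algorithm or trial:
  17 * 11 = 187 = 6 * 31 + 1.
Step 3: Since 187 mod 31 = 1, the inverse is x = 11.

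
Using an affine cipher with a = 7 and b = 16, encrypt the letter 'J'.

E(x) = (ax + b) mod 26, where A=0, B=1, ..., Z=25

Step 1: Convert 'J' to number: x = 9.
Step 2: E(9) = (7 * 9 + 16) mod 26 = 79 mod 26 = 1.
Step 3: Convert 1 back to letter: B.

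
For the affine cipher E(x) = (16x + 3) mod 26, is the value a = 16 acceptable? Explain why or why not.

Step 1: Compute gcd(16, 26).
Step 2: gcd(16, 26) = 2.
Since gcd = 2 != 1, 16 shares a common factor with 26, so it cannot be used.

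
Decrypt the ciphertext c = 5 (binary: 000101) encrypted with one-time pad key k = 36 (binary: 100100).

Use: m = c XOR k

Step 1: XOR ciphertext with key:
  Ciphertext: 000101
  Key:        100100
  XOR:        100001
Step 2: Plaintext = 100001 = 33 in decimal.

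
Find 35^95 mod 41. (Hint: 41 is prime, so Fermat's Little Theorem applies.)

Step 1: Since 41 is prime, by Fermat's Little Theorem: 35^40 = 1 (mod 41).
Step 2: Reduce exponent: 95 mod 40 = 15.
Step 3: So 35^95 = 35^15 (mod 41).
Step 4: 35^15 mod 41 = 38.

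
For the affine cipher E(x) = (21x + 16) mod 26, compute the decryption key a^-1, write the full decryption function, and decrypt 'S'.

Step 1: Find a^-1, the modular inverse of 21 mod 26.
Step 2: We need 21 * a^-1 = 1 (mod 26).
Step 3: 21 * 5 = 105 = 4 * 26 + 1, so a^-1 = 5.
Step 4: D(y) = 5(y - 16) mod 26.
Step 5: Apply to 'S' (y = 18): D(18) = 5 * (18 - 16) mod 26 = 5 * 2 mod 26 = 10 -> 'K'.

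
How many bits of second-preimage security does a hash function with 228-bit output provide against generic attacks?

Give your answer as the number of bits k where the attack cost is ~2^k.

Step 1: The hash has a 228-bit output.
Step 2: Second-preimage resistance means: given a specific input x, it should be infeasible to find a different y with h(y) = h(x).
With a 228-bit output, a generic search for a second preimage costs about 2^228 evaluations (each trial matches the fixed target with probability 2^-228).
Step 3: Security level = 228 bits.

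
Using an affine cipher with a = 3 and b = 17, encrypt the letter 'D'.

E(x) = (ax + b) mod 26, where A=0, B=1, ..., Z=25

Step 1: Convert 'D' to number: x = 3.
Step 2: E(3) = (3 * 3 + 17) mod 26 = 26 mod 26 = 0.
Step 3: Convert 0 back to letter: A.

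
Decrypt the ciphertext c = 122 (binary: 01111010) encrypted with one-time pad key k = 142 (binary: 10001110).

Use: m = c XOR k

Step 1: XOR ciphertext with key:
  Ciphertext: 01111010
  Key:        10001110
  XOR:        11110100
Step 2: Plaintext = 11110100 = 244 in decimal.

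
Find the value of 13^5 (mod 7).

Step 1: Compute 13^5 mod 7 step by step, reducing modulo 7 at each step.
  13^1 mod 7 = 6
  13^2 mod 7 = (6 * 13) mod 7 = 1
  13^3 mod 7 = (1 * 13) mod 7 = 6
  13^4 mod 7 = (6 * 13) mod 7 = 1
  13^5 mod 7 = (1 * 13) mod 7 = 6
Step 2: Result = 6.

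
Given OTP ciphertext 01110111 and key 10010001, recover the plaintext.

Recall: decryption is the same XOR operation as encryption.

Step 1: XOR ciphertext with key:
  Ciphertext: 01110111
  Key:        10010001
  XOR:        11100110
Step 2: Plaintext = 11100110 = 230 in decimal.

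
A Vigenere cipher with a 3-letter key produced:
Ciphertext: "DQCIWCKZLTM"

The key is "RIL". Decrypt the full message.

Step 1: Key 'RIL' has length 3. Extended key: RILRILRILRI
Step 2: Decrypt each position:
  D(3) - R(17) = 12 = M
  Q(16) - I(8) = 8 = I
  C(2) - L(11) = 17 = R
  I(8) - R(17) = 17 = R
  W(22) - I(8) = 14 = O
  C(2) - L(11) = 17 = R
  K(10) - R(17) = 19 = T
  Z(25) - I(8) = 17 = R
  L(11) - L(11) = 0 = A
  T(19) - R(17) = 2 = C
  M(12) - I(8) = 4 = E
Plaintext: MIRRORTRACE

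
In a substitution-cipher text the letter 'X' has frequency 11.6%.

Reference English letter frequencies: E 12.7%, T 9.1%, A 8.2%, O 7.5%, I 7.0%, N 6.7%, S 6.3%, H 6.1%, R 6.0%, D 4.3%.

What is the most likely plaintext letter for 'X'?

Step 1: The observed frequency is 11.6%.
Step 2: Compare with English frequencies:
  E: 12.7% (difference: 1.1%) <-- closest
  T: 9.1% (difference: 2.5%)
  A: 8.2% (difference: 3.4%)
  O: 7.5% (difference: 4.1%)
  I: 7.0% (difference: 4.6%)
  N: 6.7% (difference: 4.9%)
  S: 6.3% (difference: 5.3%)
  H: 6.1% (difference: 5.5%)
  R: 6.0% (difference: 5.6%)
  D: 4.3% (difference: 7.3%)
Step 3: 'X' most likely represents 'E' (frequency 12.7%).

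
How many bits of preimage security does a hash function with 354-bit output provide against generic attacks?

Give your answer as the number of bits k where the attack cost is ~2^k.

Step 1: The hash has a 354-bit output.
Step 2: Preimage resistance means: given a digest h(x), it should be infeasible to find any input that hashes to it.
With a 354-bit output there are 2^354 possible digests, so a generic brute-force preimage search costs about 2^354 evaluations.
Step 3: Security level = 354 bits.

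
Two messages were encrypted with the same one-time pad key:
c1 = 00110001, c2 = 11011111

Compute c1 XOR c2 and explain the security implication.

Step 1: c1 XOR c2 = (m1 XOR k) XOR (m2 XOR k).
Step 2: By XOR associativity/commutativity: = m1 XOR m2 XOR k XOR k = m1 XOR m2.
Step 3: 00110001 XOR 11011111 = 11101110 = 238.
Step 4: The key cancels out! An attacker learns m1 XOR m2 = 238, revealing the relationship between plaintexts.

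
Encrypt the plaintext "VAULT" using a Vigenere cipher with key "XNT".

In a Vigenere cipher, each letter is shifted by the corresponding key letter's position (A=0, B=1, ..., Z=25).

Step 1: Repeat key to match plaintext length:
  Plaintext: VAULT
  Key:       XNTXN
Step 2: Encrypt each letter:
  V(21) + X(23) = (21+23) mod 26 = 18 = S
  A(0) + N(13) = (0+13) mod 26 = 13 = N
  U(20) + T(19) = (20+19) mod 26 = 13 = N
  L(11) + X(23) = (11+23) mod 26 = 8 = I
  T(19) + N(13) = (19+13) mod 26 = 6 = G
Ciphertext: SNNIG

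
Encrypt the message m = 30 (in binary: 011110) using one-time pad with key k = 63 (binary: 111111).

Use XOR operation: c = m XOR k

Step 1: Write out the XOR operation bit by bit:
  Message: 011110
  Key:     111111
  XOR:     100001
Step 2: Convert to decimal: 100001 = 33.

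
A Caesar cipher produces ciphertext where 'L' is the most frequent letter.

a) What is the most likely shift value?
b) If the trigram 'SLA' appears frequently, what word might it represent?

Step 1: In English, 'E' is the most frequent letter (12.7%).
Step 2: The most frequent ciphertext letter is 'L' (position 11).
Step 3: Shift = (11 - 4) mod 26 = 7.
Step 4: Decrypt 'SLA' by shifting back 7:
  S -> L
  L -> E
  A -> T
Step 5: 'SLA' decrypts to 'LET'.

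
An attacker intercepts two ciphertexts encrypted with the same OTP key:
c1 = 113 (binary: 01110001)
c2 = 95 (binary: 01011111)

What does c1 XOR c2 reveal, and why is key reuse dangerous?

Step 1: c1 XOR c2 = (m1 XOR k) XOR (m2 XOR k).
Step 2: By XOR associativity/commutativity: = m1 XOR m2 XOR k XOR k = m1 XOR m2.
Step 3: 01110001 XOR 01011111 = 00101110 = 46.
Step 4: The key cancels out! An attacker learns m1 XOR m2 = 46, revealing the relationship between plaintexts.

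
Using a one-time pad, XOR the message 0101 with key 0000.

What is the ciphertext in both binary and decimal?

Step 1: Write out the XOR operation bit by bit:
  Message: 0101
  Key:     0000
  XOR:     0101
Step 2: Convert to decimal: 0101 = 5.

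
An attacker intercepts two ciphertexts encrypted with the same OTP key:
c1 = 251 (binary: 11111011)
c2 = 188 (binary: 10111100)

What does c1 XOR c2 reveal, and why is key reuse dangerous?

Step 1: c1 XOR c2 = (m1 XOR k) XOR (m2 XOR k).
Step 2: By XOR associativity/commutativity: = m1 XOR m2 XOR k XOR k = m1 XOR m2.
Step 3: 11111011 XOR 10111100 = 01000111 = 71.
Step 4: The key cancels out! An attacker learns m1 XOR m2 = 71, revealing the relationship between plaintexts.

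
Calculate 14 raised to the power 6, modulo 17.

Step 1: Compute 14^6 mod 17 step by step, reducing modulo 17 at each step.
  14^1 mod 17 = 14
  14^2 mod 17 = (14 * 14) mod 17 = 9
  14^3 mod 17 = (9 * 14) mod 17 = 7
  14^4 mod 17 = (7 * 14) mod 17 = 13
  14^5 mod 17 = (13 * 14) mod 17 = 12
  14^6 mod 17 = (12 * 14) mod 17 = 15
Step 2: Result = 15.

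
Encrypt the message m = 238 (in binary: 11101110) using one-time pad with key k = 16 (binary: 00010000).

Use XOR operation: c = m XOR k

Step 1: Write out the XOR operation bit by bit:
  Message: 11101110
  Key:     00010000
  XOR:     11111110
Step 2: Convert to decimal: 11111110 = 254.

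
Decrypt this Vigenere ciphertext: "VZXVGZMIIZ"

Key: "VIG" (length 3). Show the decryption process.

Step 1: Key 'VIG' has length 3. Extended key: VIGVIGVIGV
Step 2: Decrypt each position:
  V(21) - V(21) = 0 = A
  Z(25) - I(8) = 17 = R
  X(23) - G(6) = 17 = R
  V(21) - V(21) = 0 = A
  G(6) - I(8) = 24 = Y
  Z(25) - G(6) = 19 = T
  M(12) - V(21) = 17 = R
  I(8) - I(8) = 0 = A
  I(8) - G(6) = 2 = C
  Z(25) - V(21) = 4 = E
Plaintext: ARRAYTRACE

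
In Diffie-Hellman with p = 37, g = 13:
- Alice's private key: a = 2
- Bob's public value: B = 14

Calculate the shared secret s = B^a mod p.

Step 1: s = B^a mod p = 14^2 mod 37.
  14^1 mod 37 = 14
  14^2 mod 37 = (14 * 14) mod 37 = 11
Result: shared secret = 11.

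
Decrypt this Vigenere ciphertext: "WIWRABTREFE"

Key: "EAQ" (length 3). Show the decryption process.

Step 1: Key 'EAQ' has length 3. Extended key: EAQEAQEAQEA
Step 2: Decrypt each position:
  W(22) - E(4) = 18 = S
  I(8) - A(0) = 8 = I
  W(22) - Q(16) = 6 = G
  R(17) - E(4) = 13 = N
  A(0) - A(0) = 0 = A
  B(1) - Q(16) = 11 = L
  T(19) - E(4) = 15 = P
  R(17) - A(0) = 17 = R
  E(4) - Q(16) = 14 = O
  F(5) - E(4) = 1 = B
  E(4) - A(0) = 4 = E
Plaintext: SIGNALPROBE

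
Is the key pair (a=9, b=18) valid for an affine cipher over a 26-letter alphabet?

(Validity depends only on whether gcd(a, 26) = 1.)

Step 1: Compute gcd(9, 26).
Step 2: gcd(9, 26) = 1.
Since gcd = 1, 9 is coprime with 26, so it is a valid key.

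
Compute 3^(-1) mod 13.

Step 1: We need x such that 3 * x = 1 (mod 13).
Step 2: Using the extended Euclidean algorithm or trial:
  3 * 9 = 27 = 2 * 13 + 1.
Step 3: Since 27 mod 13 = 1, the inverse is x = 9.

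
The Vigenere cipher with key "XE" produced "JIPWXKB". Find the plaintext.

Step 1: Extend key: XEXEXEX
Step 2: Decrypt each letter (c - k) mod 26:
  J(9) - X(23) = (9-23) mod 26 = 12 = M
  I(8) - E(4) = (8-4) mod 26 = 4 = E
  P(15) - X(23) = (15-23) mod 26 = 18 = S
  W(22) - E(4) = (22-4) mod 26 = 18 = S
  X(23) - X(23) = (23-23) mod 26 = 0 = A
  K(10) - E(4) = (10-4) mod 26 = 6 = G
  B(1) - X(23) = (1-23) mod 26 = 4 = E
Plaintext: MESSAGE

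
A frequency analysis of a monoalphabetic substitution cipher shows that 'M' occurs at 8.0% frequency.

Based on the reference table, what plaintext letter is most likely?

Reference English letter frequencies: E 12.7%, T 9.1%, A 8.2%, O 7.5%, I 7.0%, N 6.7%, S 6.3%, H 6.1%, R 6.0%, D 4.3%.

Step 1: The observed frequency is 8.0%.
Step 2: Compare with English frequencies:
  E: 12.7% (difference: 4.7%)
  T: 9.1% (difference: 1.1%)
  A: 8.2% (difference: 0.2%) <-- closest
  O: 7.5% (difference: 0.5%)
  I: 7.0% (difference: 1.0%)
  N: 6.7% (difference: 1.3%)
  S: 6.3% (difference: 1.7%)
  H: 6.1% (difference: 1.9%)
  R: 6.0% (difference: 2.0%)
  D: 4.3% (difference: 3.7%)
Step 3: 'M' most likely represents 'A' (frequency 8.2%).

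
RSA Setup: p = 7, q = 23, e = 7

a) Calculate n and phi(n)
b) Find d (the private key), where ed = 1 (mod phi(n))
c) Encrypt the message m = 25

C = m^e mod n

Step 1: n = 7 * 23 = 161.
Step 2: phi(n) = (7-1)(23-1) = 6 * 22 = 132.
Step 3: Find d = 7^(-1) mod 132 = 19.
  Verify: 7 * 19 = 133 = 1 (mod 132).
Step 4: C = 25^7 mod 161 = 151.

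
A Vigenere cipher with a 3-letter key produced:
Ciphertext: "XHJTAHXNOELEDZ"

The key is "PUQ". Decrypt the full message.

Step 1: Key 'PUQ' has length 3. Extended key: PUQPUQPUQPUQPU
Step 2: Decrypt each position:
  X(23) - P(15) = 8 = I
  H(7) - U(20) = 13 = N
  J(9) - Q(16) = 19 = T
  T(19) - P(15) = 4 = E
  A(0) - U(20) = 6 = G
  H(7) - Q(16) = 17 = R
  X(23) - P(15) = 8 = I
  N(13) - U(20) = 19 = T
  O(14) - Q(16) = 24 = Y
  E(4) - P(15) = 15 = P
  L(11) - U(20) = 17 = R
  E(4) - Q(16) = 14 = O
  D(3) - P(15) = 14 = O
  Z(25) - U(20) = 5 = F
Plaintext: INTEGRITYPROOF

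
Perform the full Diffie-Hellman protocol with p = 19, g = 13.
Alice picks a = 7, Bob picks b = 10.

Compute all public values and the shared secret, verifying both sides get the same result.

Step 1: A = g^a mod p = 13^7 mod 19 = 10.
Step 2: B = g^b mod p = 13^10 mod 19 = 6.
Step 3: Alice computes s = B^a mod p = 6^7 mod 19 = 9.
Step 4: Bob computes s = A^b mod p = 10^10 mod 19 = 9.
Both sides agree: shared secret = 9.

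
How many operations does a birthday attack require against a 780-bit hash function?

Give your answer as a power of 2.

Step 1: The birthday paradox gives collision probability ~50% after sqrt(2^n) = 2^(n/2) hashes.
Step 2: For 780-bit output: 2^(780/2) = 2^390.
Step 3: Approximately 2^390 hash computations needed.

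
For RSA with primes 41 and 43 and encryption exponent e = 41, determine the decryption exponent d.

Step 1: n = 41 * 43 = 1763.
Step 2: phi(n) = 40 * 42 = 1680.
Step 3: Find d such that 41 * d = 1 (mod 1680).
Step 4: d = 41^(-1) mod 1680 = 41.
Verification: 41 * 41 = 1681 = 1 * 1680 + 1.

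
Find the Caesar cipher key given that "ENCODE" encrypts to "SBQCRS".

Step 1: Compare first letters: E (position 4) -> S (position 18).
Step 2: Shift = (18 - 4) mod 26 = 14.
The shift value is 14.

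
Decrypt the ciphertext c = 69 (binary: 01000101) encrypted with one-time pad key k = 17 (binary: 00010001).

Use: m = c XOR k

Step 1: XOR ciphertext with key:
  Ciphertext: 01000101
  Key:        00010001
  XOR:        01010100
Step 2: Plaintext = 01010100 = 84 in decimal.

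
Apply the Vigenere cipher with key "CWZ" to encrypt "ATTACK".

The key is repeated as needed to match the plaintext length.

Step 1: Repeat key to match plaintext length:
  Plaintext: ATTACK
  Key:       CWZCWZ
Step 2: Encrypt each letter:
  A(0) + C(2) = (0+2) mod 26 = 2 = C
  T(19) + W(22) = (19+22) mod 26 = 15 = P
  T(19) + Z(25) = (19+25) mod 26 = 18 = S
  A(0) + C(2) = (0+2) mod 26 = 2 = C
  C(2) + W(22) = (2+22) mod 26 = 24 = Y
  K(10) + Z(25) = (10+25) mod 26 = 9 = J
Ciphertext: CPSCYJ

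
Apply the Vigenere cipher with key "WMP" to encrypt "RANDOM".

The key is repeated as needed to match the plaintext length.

Step 1: Repeat key to match plaintext length:
  Plaintext: RANDOM
  Key:       WMPWMP
Step 2: Encrypt each letter:
  R(17) + W(22) = (17+22) mod 26 = 13 = N
  A(0) + M(12) = (0+12) mod 26 = 12 = M
  N(13) + P(15) = (13+15) mod 26 = 2 = C
  D(3) + W(22) = (3+22) mod 26 = 25 = Z
  O(14) + M(12) = (14+12) mod 26 = 0 = A
  M(12) + P(15) = (12+15) mod 26 = 1 = B
Ciphertext: NMCZAB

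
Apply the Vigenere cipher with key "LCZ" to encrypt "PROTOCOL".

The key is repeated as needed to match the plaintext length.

Step 1: Repeat key to match plaintext length:
  Plaintext: PROTOCOL
  Key:       LCZLCZLC
Step 2: Encrypt each letter:
  P(15) + L(11) = (15+11) mod 26 = 0 = A
  R(17) + C(2) = (17+2) mod 26 = 19 = T
  O(14) + Z(25) = (14+25) mod 26 = 13 = N
  T(19) + L(11) = (19+11) mod 26 = 4 = E
  O(14) + C(2) = (14+2) mod 26 = 16 = Q
  C(2) + Z(25) = (2+25) mod 26 = 1 = B
  O(14) + L(11) = (14+11) mod 26 = 25 = Z
  L(11) + C(2) = (11+2) mod 26 = 13 = N
Ciphertext: ATNEQBZN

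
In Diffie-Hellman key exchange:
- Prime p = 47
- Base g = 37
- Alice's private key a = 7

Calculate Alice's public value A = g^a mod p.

Step 1: A = g^a mod p = 37^7 mod 47.
  37^1 mod 47 = 37
  37^2 mod 47 = (37 * 37) mod 47 = 6
  37^3 mod 47 = (6 * 37) mod 47 = 34
  37^4 mod 47 = (34 * 37) mod 47 = 36
  37^5 mod 47 = (36 * 37) mod 47 = 16
  37^6 mod 47 = (16 * 37) mod 47 = 28
  37^7 mod 47 = (28 * 37) mod 47 = 2
Result: A = 2.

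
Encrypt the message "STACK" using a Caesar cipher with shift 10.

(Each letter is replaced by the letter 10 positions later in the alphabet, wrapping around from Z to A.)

Step 1: For each letter, shift forward by 10 positions (mod 26).
  S (position 18) -> position (18+10) mod 26 = 2 -> C
  T (position 19) -> position (19+10) mod 26 = 3 -> D
  A (position 0) -> position (0+10) mod 26 = 10 -> K
  C (position 2) -> position (2+10) mod 26 = 12 -> M
  K (position 10) -> position (10+10) mod 26 = 20 -> U
Result: CDKMU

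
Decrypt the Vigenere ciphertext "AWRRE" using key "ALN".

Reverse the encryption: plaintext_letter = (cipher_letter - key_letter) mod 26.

Step 1: Extend key: ALNAL
Step 2: Decrypt each letter (c - k) mod 26:
  A(0) - A(0) = (0-0) mod 26 = 0 = A
  W(22) - L(11) = (22-11) mod 26 = 11 = L
  R(17) - N(13) = (17-13) mod 26 = 4 = E
  R(17) - A(0) = (17-0) mod 26 = 17 = R
  E(4) - L(11) = (4-11) mod 26 = 19 = T
Plaintext: ALERT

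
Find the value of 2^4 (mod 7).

Step 1: Compute 2^4 mod 7 step by step, reducing modulo 7 at each step.
  2^1 mod 7 = 2
  2^2 mod 7 = (2 * 2) mod 7 = 4
  2^3 mod 7 = (4 * 2) mod 7 = 1
  2^4 mod 7 = (1 * 2) mod 7 = 2
Step 2: Result = 2.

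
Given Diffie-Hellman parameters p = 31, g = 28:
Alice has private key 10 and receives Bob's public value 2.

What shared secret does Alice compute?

Step 1: s = B^a mod p = 2^10 mod 31.
  2^1 mod 31 = 2
  2^2 mod 31 = (2 * 2) mod 31 = 4
  2^3 mod 31 = (4 * 2) mod 31 = 8
  2^4 mod 31 = (8 * 2) mod 31 = 16
  2^5 mod 31 = (16 * 2) mod 31 = 1
  2^6 mod 31 = (1 * 2) mod 31 = 2
  2^7 mod 31 = (2 * 2) mod 31 = 4
  2^8 mod 31 = (4 * 2) mod 31 = 8
  2^9 mod 31 = (8 * 2) mod 31 = 16
  2^10 mod 31 = (16 * 2) mod 31 = 1
Result: shared secret = 1.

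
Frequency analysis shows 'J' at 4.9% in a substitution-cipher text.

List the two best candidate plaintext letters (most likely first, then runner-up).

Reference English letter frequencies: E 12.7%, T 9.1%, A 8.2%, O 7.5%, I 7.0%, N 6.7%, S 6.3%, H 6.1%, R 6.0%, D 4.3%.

Step 1: Observed frequency of 'J' is 4.9%.
Step 2: Compute distances to each reference frequency and sort:
  D (4.3%): difference = 0.6% <-- BEST
  R (6.0%): difference = 1.1% <-- RUNNER-UP
  H (6.1%): difference = 1.2%
  S (6.3%): difference = 1.4%
  N (6.7%): difference = 1.8%
Step 3: Most likely is 'D' (4.3%, diff 0.6%); second most likely is 'R' (6.0%, diff 1.1%).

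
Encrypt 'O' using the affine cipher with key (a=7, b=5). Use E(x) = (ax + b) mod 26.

Step 1: Convert 'O' to number: x = 14.
Step 2: E(14) = (7 * 14 + 5) mod 26 = 103 mod 26 = 25.
Step 3: Convert 25 back to letter: Z.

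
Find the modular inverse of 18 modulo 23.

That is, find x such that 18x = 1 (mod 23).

Step 1: We need x such that 18 * x = 1 (mod 23).
Step 2: Using the extended Euclidean algorithm or trial:
  18 * 9 = 162 = 7 * 23 + 1.
Step 3: Since 162 mod 23 = 1, the inverse is x = 9.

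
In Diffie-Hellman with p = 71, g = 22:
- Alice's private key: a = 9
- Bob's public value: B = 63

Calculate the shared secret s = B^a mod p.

Step 1: s = B^a mod p = 63^9 mod 71.
  63^1 mod 71 = 63
  63^2 mod 71 = (63 * 63) mod 71 = 64
  63^3 mod 71 = (64 * 63) mod 71 = 56
  63^4 mod 71 = (56 * 63) mod 71 = 49
  63^5 mod 71 = (49 * 63) mod 71 = 34
  63^6 mod 71 = (34 * 63) mod 71 = 12
  63^7 mod 71 = (12 * 63) mod 71 = 46
  63^8 mod 71 = (46 * 63) mod 71 = 58
  63^9 mod 71 = (58 * 63) mod 71 = 33
Result: shared secret = 33.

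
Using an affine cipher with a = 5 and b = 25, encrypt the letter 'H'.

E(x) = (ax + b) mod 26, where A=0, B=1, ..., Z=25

Step 1: Convert 'H' to number: x = 7.
Step 2: E(7) = (5 * 7 + 25) mod 26 = 60 mod 26 = 8.
Step 3: Convert 8 back to letter: I.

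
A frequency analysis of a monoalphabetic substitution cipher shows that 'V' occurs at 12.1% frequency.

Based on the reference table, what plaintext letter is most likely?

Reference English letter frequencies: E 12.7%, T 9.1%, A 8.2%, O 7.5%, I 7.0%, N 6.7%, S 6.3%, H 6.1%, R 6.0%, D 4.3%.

Step 1: The observed frequency is 12.1%.
Step 2: Compare with English frequencies:
  E: 12.7% (difference: 0.6%) <-- closest
  T: 9.1% (difference: 3.0%)
  A: 8.2% (difference: 3.9%)
  O: 7.5% (difference: 4.6%)
  I: 7.0% (difference: 5.1%)
  N: 6.7% (difference: 5.4%)
  S: 6.3% (difference: 5.8%)
  H: 6.1% (difference: 6.0%)
  R: 6.0% (difference: 6.1%)
  D: 4.3% (difference: 7.8%)
Step 3: 'V' most likely represents 'E' (frequency 12.7%).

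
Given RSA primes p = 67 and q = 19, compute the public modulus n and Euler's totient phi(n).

Step 1: n = p * q = 67 * 19 = 1273.
Step 2: phi(n) = (p-1)(q-1) = 66 * 18 = 1188.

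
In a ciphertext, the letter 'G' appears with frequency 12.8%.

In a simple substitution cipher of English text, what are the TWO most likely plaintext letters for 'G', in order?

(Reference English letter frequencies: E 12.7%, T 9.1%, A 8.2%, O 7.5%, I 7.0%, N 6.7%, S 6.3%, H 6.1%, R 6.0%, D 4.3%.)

Step 1: Observed frequency of 'G' is 12.8%.
Step 2: Compute distances to each reference frequency and sort:
  E (12.7%): difference = 0.1% <-- BEST
  T (9.1%): difference = 3.7% <-- RUNNER-UP
  A (8.2%): difference = 4.6%
  O (7.5%): difference = 5.3%
  I (7.0%): difference = 5.8%
Step 3: Most likely is 'E' (12.7%, diff 0.1%); second most likely is 'T' (9.1%, diff 3.7%).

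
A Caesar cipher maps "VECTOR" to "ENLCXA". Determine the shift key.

Step 1: Compare first letters: V (position 21) -> E (position 4).
Step 2: Shift = (4 - 21) mod 26 = 9.
The shift value is 9.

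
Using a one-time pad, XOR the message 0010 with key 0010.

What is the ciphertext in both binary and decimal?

Step 1: Write out the XOR operation bit by bit:
  Message: 0010
  Key:     0010
  XOR:     0000
Step 2: Convert to decimal: 0000 = 0.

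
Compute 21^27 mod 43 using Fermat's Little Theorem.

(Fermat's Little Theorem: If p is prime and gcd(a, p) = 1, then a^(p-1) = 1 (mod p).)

Step 1: Since 43 is prime, by Fermat's Little Theorem: 21^42 = 1 (mod 43).
Step 2: Reduce exponent: 27 mod 42 = 27.
Step 3: So 21^27 = 21^27 (mod 43).
Step 4: 21^27 mod 43 = 41.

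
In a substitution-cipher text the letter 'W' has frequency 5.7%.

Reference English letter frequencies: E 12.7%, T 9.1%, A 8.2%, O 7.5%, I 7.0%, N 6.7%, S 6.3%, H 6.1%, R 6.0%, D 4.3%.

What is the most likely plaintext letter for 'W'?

Step 1: The observed frequency is 5.7%.
Step 2: Compare with English frequencies:
  E: 12.7% (difference: 7.0%)
  T: 9.1% (difference: 3.4%)
  A: 8.2% (difference: 2.5%)
  O: 7.5% (difference: 1.8%)
  I: 7.0% (difference: 1.3%)
  N: 6.7% (difference: 1.0%)
  S: 6.3% (difference: 0.6%)
  H: 6.1% (difference: 0.4%)
  R: 6.0% (difference: 0.3%) <-- closest
  D: 4.3% (difference: 1.4%)
Step 3: 'W' most likely represents 'R' (frequency 6.0%).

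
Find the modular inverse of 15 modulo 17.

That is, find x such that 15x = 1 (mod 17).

Step 1: We need x such that 15 * x = 1 (mod 17).
Step 2: Using the extended Euclidean algorithm or trial:
  15 * 8 = 120 = 7 * 17 + 1.
Step 3: Since 120 mod 17 = 1, the inverse is x = 8.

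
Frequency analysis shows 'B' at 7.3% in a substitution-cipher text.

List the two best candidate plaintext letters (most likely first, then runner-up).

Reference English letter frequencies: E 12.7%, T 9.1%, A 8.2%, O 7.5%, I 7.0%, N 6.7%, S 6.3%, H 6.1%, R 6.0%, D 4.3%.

Step 1: Observed frequency of 'B' is 7.3%.
Step 2: Compute distances to each reference frequency and sort:
  O (7.5%): difference = 0.2% <-- BEST
  I (7.0%): difference = 0.3% <-- RUNNER-UP
  N (6.7%): difference = 0.6%
  A (8.2%): difference = 0.9%
  S (6.3%): difference = 1.0%
Step 3: Most likely is 'O' (7.5%, diff 0.2%); second most likely is 'I' (7.0%, diff 0.3%).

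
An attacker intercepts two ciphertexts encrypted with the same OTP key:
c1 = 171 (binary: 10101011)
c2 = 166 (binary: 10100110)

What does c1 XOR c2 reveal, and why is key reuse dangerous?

Step 1: c1 XOR c2 = (m1 XOR k) XOR (m2 XOR k).
Step 2: By XOR associativity/commutativity: = m1 XOR m2 XOR k XOR k = m1 XOR m2.
Step 3: 10101011 XOR 10100110 = 00001101 = 13.
Step 4: The key cancels out! An attacker learns m1 XOR m2 = 13, revealing the relationship between plaintexts.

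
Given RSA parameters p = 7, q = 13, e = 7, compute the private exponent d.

Step 1: n = 7 * 13 = 91.
Step 2: phi(n) = 6 * 12 = 72.
Step 3: Find d such that 7 * d = 1 (mod 72).
Step 4: d = 7^(-1) mod 72 = 31.
Verification: 7 * 31 = 217 = 3 * 72 + 1.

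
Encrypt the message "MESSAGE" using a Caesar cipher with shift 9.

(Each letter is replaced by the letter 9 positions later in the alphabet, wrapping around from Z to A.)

Step 1: For each letter, shift forward by 9 positions (mod 26).
  M (position 12) -> position (12+9) mod 26 = 21 -> V
  E (position 4) -> position (4+9) mod 26 = 13 -> N
  S (position 18) -> position (18+9) mod 26 = 1 -> B
  S (position 18) -> position (18+9) mod 26 = 1 -> B
  A (position 0) -> position (0+9) mod 26 = 9 -> J
  G (position 6) -> position (6+9) mod 26 = 15 -> P
  E (position 4) -> position (4+9) mod 26 = 13 -> N
Result: VNBBJPN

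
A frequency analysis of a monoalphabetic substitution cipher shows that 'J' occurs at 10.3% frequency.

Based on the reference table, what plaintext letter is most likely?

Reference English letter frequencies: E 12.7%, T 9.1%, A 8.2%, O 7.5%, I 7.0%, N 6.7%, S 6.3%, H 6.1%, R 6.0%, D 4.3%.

Step 1: The observed frequency is 10.3%.
Step 2: Compare with English frequencies:
  E: 12.7% (difference: 2.4%)
  T: 9.1% (difference: 1.2%) <-- closest
  A: 8.2% (difference: 2.1%)
  O: 7.5% (difference: 2.8%)
  I: 7.0% (difference: 3.3%)
  N: 6.7% (difference: 3.6%)
  S: 6.3% (difference: 4.0%)
  H: 6.1% (difference: 4.2%)
  R: 6.0% (difference: 4.3%)
  D: 4.3% (difference: 6.0%)
Step 3: 'J' most likely represents 'T' (frequency 9.1%).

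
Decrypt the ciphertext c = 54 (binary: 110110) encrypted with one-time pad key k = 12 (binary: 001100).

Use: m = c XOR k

Step 1: XOR ciphertext with key:
  Ciphertext: 110110
  Key:        001100
  XOR:        111010
Step 2: Plaintext = 111010 = 58 in decimal.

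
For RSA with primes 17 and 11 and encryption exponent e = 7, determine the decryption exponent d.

Step 1: n = 17 * 11 = 187.
Step 2: phi(n) = 16 * 10 = 160.
Step 3: Find d such that 7 * d = 1 (mod 160).
Step 4: d = 7^(-1) mod 160 = 23.
Verification: 7 * 23 = 161 = 1 * 160 + 1.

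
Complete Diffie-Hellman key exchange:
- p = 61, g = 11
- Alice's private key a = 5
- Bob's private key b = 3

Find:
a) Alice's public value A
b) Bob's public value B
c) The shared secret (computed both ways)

Step 1: A = g^a mod p = 11^5 mod 61 = 11.
Step 2: B = g^b mod p = 11^3 mod 61 = 50.
Step 3: Alice computes s = B^a mod p = 50^5 mod 61 = 50.
Step 4: Bob computes s = A^b mod p = 11^3 mod 61 = 50.
Both sides agree: shared secret = 50.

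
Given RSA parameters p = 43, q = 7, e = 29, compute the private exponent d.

Step 1: n = 43 * 7 = 301.
Step 2: phi(n) = 42 * 6 = 252.
Step 3: Find d such that 29 * d = 1 (mod 252).
Step 4: d = 29^(-1) mod 252 = 113.
Verification: 29 * 113 = 3277 = 13 * 252 + 1.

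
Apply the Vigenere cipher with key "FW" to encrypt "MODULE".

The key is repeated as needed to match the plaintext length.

Step 1: Repeat key to match plaintext length:
  Plaintext: MODULE
  Key:       FWFWFW
Step 2: Encrypt each letter:
  M(12) + F(5) = (12+5) mod 26 = 17 = R
  O(14) + W(22) = (14+22) mod 26 = 10 = K
  D(3) + F(5) = (3+5) mod 26 = 8 = I
  U(20) + W(22) = (20+22) mod 26 = 16 = Q
  L(11) + F(5) = (11+5) mod 26 = 16 = Q
  E(4) + W(22) = (4+22) mod 26 = 0 = A
Ciphertext: RKIQQA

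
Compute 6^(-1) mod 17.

Step 1: We need x such that 6 * x = 1 (mod 17).
Step 2: Using the extended Euclidean algorithm or trial:
  6 * 3 = 18 = 1 * 17 + 1.
Step 3: Since 18 mod 17 = 1, the inverse is x = 3.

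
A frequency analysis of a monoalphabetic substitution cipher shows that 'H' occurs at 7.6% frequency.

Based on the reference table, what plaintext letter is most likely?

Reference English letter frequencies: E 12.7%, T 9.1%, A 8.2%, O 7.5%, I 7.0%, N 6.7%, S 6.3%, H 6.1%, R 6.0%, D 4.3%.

Step 1: The observed frequency is 7.6%.
Step 2: Compare with English frequencies:
  E: 12.7% (difference: 5.1%)
  T: 9.1% (difference: 1.5%)
  A: 8.2% (difference: 0.6%)
  O: 7.5% (difference: 0.1%) <-- closest
  I: 7.0% (difference: 0.6%)
  N: 6.7% (difference: 0.9%)
  S: 6.3% (difference: 1.3%)
  H: 6.1% (difference: 1.5%)
  R: 6.0% (difference: 1.6%)
  D: 4.3% (difference: 3.3%)
Step 3: 'H' most likely represents 'O' (frequency 7.5%).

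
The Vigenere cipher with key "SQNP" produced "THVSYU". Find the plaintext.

Step 1: Extend key: SQNPSQ
Step 2: Decrypt each letter (c - k) mod 26:
  T(19) - S(18) = (19-18) mod 26 = 1 = B
  H(7) - Q(16) = (7-16) mod 26 = 17 = R
  V(21) - N(13) = (21-13) mod 26 = 8 = I
  S(18) - P(15) = (18-15) mod 26 = 3 = D
  Y(24) - S(18) = (24-18) mod 26 = 6 = G
  U(20) - Q(16) = (20-16) mod 26 = 4 = E
Plaintext: BRIDGE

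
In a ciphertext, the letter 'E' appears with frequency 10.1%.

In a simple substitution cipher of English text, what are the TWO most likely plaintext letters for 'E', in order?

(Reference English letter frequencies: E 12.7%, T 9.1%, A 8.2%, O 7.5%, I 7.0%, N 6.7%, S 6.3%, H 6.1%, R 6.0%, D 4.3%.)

Step 1: Observed frequency of 'E' is 10.1%.
Step 2: Compute distances to each reference frequency and sort:
  T (9.1%): difference = 1.0% <-- BEST
  A (8.2%): difference = 1.9% <-- RUNNER-UP
  E (12.7%): difference = 2.6%
  O (7.5%): difference = 2.6%
  I (7.0%): difference = 3.1%
Step 3: Most likely is 'T' (9.1%, diff 1.0%); second most likely is 'A' (8.2%, diff 1.9%).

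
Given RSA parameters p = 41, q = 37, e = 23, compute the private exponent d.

Step 1: n = 41 * 37 = 1517.
Step 2: phi(n) = 40 * 36 = 1440.
Step 3: Find d such that 23 * d = 1 (mod 1440).
Step 4: d = 23^(-1) mod 1440 = 1127.
Verification: 23 * 1127 = 25921 = 18 * 1440 + 1.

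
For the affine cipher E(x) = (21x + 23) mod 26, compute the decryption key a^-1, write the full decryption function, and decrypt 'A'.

Step 1: Find a^-1, the modular inverse of 21 mod 26.
Step 2: We need 21 * a^-1 = 1 (mod 26).
Step 3: 21 * 5 = 105 = 4 * 26 + 1, so a^-1 = 5.
Step 4: D(y) = 5(y - 23) mod 26.
Step 5: Apply to 'A' (y = 0): D(0) = 5 * (0 - 23) mod 26 = 5 * -23 mod 26 = 15 -> 'P'.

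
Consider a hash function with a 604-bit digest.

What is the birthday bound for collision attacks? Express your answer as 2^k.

Step 1: The birthday paradox gives collision probability ~50% after sqrt(2^n) = 2^(n/2) hashes.
Step 2: For 604-bit output: 2^(604/2) = 2^302.
Step 3: Approximately 2^302 hash computations needed.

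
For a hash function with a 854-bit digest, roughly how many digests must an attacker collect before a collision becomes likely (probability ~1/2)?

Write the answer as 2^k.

Step 1: The birthday paradox gives collision probability ~50% after sqrt(2^n) = 2^(n/2) hashes.
Step 2: For 854-bit output: 2^(854/2) = 2^427.
Step 3: Approximately 2^427 hash computations needed.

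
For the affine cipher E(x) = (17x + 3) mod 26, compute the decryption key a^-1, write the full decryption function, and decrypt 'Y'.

Step 1: Find a^-1, the modular inverse of 17 mod 26.
Step 2: We need 17 * a^-1 = 1 (mod 26).
Step 3: 17 * 23 = 391 = 15 * 26 + 1, so a^-1 = 23.
Step 4: D(y) = 23(y - 3) mod 26.
Step 5: Apply to 'Y' (y = 24): D(24) = 23 * (24 - 3) mod 26 = 23 * 21 mod 26 = 15 -> 'P'.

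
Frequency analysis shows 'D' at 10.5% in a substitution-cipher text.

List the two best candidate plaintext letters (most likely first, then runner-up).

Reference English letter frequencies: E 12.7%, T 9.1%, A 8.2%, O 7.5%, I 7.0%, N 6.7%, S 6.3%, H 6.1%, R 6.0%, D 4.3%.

Step 1: Observed frequency of 'D' is 10.5%.
Step 2: Compute distances to each reference frequency and sort:
  T (9.1%): difference = 1.4% <-- BEST
  E (12.7%): difference = 2.2% <-- RUNNER-UP
  A (8.2%): difference = 2.3%
  O (7.5%): difference = 3.0%
  I (7.0%): difference = 3.5%
Step 3: Most likely is 'T' (9.1%, diff 1.4%); second most likely is 'E' (12.7%, diff 2.2%).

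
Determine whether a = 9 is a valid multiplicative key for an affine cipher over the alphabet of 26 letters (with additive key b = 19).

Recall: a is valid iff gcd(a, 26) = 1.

Step 1: Compute gcd(9, 26).
Step 2: gcd(9, 26) = 1.
Since gcd = 1, 9 is coprime with 26, so it is a valid key.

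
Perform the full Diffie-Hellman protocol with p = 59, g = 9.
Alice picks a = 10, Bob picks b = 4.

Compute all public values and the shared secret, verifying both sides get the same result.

Step 1: A = g^a mod p = 9^10 mod 59 = 41.
Step 2: B = g^b mod p = 9^4 mod 59 = 12.
Step 3: Alice computes s = B^a mod p = 12^10 mod 59 = 15.
Step 4: Bob computes s = A^b mod p = 41^4 mod 59 = 15.
Both sides agree: shared secret = 15.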